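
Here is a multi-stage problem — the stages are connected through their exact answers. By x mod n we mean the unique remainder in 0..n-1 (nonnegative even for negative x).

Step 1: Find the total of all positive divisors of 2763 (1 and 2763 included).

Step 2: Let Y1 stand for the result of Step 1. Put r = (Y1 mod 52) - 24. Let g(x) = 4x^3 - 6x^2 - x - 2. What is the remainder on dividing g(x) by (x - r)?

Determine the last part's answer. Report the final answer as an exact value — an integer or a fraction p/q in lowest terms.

-58730

Step 1: 2763 = 3^2 * 307; sigma = (1 + 3 + 9) * (1 + 307) = 13 * 308 = 4004; answer 4004
Step 2: Y1 = 4004; r = -24; remainder = value at the root: 4*(-24)^3 - 6*(-24)^2 - 1*(-24)^1 - 2 = (-55296) + (-3456) + (24) + (-2) = -58730; answer -58730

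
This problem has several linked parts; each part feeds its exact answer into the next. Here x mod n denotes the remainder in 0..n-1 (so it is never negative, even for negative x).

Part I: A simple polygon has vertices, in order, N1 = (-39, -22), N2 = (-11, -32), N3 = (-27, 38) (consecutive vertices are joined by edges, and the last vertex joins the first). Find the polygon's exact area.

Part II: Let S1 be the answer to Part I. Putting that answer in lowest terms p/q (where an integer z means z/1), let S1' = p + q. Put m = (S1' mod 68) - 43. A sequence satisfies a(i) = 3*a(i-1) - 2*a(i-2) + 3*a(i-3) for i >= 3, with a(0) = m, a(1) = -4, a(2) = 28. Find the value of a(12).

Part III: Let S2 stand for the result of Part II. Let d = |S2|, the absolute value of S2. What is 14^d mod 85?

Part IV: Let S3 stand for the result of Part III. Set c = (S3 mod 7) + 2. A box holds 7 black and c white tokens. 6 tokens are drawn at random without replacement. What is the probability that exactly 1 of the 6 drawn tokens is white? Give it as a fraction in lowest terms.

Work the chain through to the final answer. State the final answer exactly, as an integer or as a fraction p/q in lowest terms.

5/44

Part I: cross terms: (-39*-32 - -11*-22)=1006, (-11*38 - -27*-32)=-1282, (-27*-22 - -39*38)=2076; twice the area = |1800| = 1800; area = 900; answer 900
Part II: S1 = 900; threaded value p + q = 901; m = -26; a(3) = 3*(28) - 2*(-4) + 3*(-26) = 14; iterating: a(3)=14, a(4)=-26, a(5)=-22, a(6)=28, a(7)=50, a(8)=28, a(9)=68, a(10)=298, a(11)=842, a(12)=2134; answer 2134
Part III: S2 = 2134; d = 2134; squarings mod 85: 14^1=14, 14^2=26, 14^4=81, 14^8=16, 14^16=1, 14^32=1, 14^64=1, 14^128=1, 14^256=1, 14^512=1, 14^1024=1, 14^2048=1; 14^2134 = 14^2 * 14^4 * 14^16 * 14^64 * 14^2048 = 66 (mod 85); answer 66
Part IV: S3 = 66; c = 5; total draws C(12,6) = 924; favorable C(5,1)*C(7,5) = 105; P = 5/44; answer 5/44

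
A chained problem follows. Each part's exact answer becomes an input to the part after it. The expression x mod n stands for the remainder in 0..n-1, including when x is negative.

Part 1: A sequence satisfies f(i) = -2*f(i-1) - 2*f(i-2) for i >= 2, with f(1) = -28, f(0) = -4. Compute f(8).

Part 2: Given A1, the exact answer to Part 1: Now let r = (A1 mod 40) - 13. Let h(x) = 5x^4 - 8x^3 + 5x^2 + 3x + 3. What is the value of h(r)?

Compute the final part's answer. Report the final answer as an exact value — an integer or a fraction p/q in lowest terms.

Part 1: f(2) = -2*(-28) - 2*(-4) = 64; iterating: f(2)=64, f(3)=-72, f(4)=16, f(5)=112, f(6)=-256, f(7)=288, f(8)=-64; answer -64
Part 2: A1 = -64; r = 3; 5*(3)^4 - 8*(3)^3 + 5*(3)^2 + 3*(3)^1 + 3 = (405) + (-216) + (45) + (9) + (3) = 246; answer 246

246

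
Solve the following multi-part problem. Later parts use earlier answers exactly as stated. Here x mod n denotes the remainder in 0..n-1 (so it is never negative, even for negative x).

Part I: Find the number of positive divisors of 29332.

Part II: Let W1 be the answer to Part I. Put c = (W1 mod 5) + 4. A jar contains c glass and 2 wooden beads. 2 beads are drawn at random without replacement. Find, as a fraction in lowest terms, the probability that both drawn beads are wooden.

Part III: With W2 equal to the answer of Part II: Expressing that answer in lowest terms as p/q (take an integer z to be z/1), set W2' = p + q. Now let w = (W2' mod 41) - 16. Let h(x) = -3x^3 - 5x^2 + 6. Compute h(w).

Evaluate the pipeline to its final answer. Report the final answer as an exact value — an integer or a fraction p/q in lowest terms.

-822

Part I: 29332 = 2^2 * 7333; number of divisors = (2+1) * (1+1) = 6; answer 6
Part II: W1 = 6; c = 5; total draws C(7,2) = 21; favorable C(2,2) = 1; P = 1/21; answer 1/21
Part III: W2 = 1/21; threaded value p + q = 22; w = 6; -3*(6)^3 - 5*(6)^2 + 6 = (-648) + (-180) + (6) = -822; answer -822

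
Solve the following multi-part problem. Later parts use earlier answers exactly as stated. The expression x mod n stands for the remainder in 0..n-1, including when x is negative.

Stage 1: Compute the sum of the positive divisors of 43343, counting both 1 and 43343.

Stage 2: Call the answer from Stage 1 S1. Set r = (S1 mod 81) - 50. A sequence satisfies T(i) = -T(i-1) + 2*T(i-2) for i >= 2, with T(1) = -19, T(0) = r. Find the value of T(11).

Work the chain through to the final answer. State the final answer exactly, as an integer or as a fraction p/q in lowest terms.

8847

Stage 1: 43343 = 89 * 487; sigma = (1 + 89) * (1 + 487) = 90 * 488 = 43920; answer 43920
Stage 2: S1 = 43920; r = -32; T(2) = -1*(-19) + 2*(-32) = -45; iterating: T(2)=-45, T(3)=7, T(4)=-97, T(5)=111, T(6)=-305, T(7)=527, T(8)=-1137, T(9)=2191, T(10)=-4465, T(11)=8847; answer 8847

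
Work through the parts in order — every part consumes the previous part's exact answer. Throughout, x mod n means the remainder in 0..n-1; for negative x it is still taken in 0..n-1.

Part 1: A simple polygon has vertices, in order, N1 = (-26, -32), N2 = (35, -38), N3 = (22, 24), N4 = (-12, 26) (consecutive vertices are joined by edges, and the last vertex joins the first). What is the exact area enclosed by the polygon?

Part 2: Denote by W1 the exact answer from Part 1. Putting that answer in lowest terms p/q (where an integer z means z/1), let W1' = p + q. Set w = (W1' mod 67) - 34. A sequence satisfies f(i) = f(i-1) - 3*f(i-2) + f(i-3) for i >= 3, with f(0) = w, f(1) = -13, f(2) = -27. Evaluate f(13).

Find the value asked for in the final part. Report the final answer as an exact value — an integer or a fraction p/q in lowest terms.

Part 1: cross terms: (-26*-38 - 35*-32)=2108, (35*24 - 22*-38)=1676, (22*26 - -12*24)=860, (-12*-32 - -26*26)=1060; twice the area = |5704| = 5704; area = 2852; answer 2852
Part 2: W1 = 2852; threaded value p + q = 2853; w = 5; f(3) = 1*(-27) - 3*(-13) + 1*(5) = 17; iterating: f(3)=17, f(4)=85, f(5)=7, f(6)=-231, f(7)=-167, f(8)=533, f(9)=803, f(10)=-963, f(11)=-2839, f(12)=853, f(13)=8407; answer 8407

8407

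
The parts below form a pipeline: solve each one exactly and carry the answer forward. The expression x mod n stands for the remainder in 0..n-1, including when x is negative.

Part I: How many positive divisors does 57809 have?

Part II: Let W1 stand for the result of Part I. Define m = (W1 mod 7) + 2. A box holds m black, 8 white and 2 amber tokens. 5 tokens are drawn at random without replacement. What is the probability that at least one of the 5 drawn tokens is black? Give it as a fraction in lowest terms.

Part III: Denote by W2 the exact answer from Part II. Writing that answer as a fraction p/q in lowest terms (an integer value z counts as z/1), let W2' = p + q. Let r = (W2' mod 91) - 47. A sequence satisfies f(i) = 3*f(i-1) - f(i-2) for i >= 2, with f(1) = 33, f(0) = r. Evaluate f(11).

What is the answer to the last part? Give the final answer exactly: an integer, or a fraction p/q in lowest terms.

Part I: 57809 is prime, so its only divisors are 1 and 57809; count = 2; answer 2
Part II: W1 = 2; m = 4; total draws C(14,5) = 2002; complement C(10,5) = 252; favorable 2002 - 252 = 1750; P = 125/143; answer 125/143
Part III: W2 = 125/143; threaded value p + q = 268; r = 39; f(2) = 3*(33) - 1*(39) = 60; iterating: f(2)=60, f(3)=147, f(4)=381, f(5)=996, f(6)=2607, f(7)=6825, f(8)=17868, f(9)=46779, f(10)=122469, f(11)=320628; answer 320628

320628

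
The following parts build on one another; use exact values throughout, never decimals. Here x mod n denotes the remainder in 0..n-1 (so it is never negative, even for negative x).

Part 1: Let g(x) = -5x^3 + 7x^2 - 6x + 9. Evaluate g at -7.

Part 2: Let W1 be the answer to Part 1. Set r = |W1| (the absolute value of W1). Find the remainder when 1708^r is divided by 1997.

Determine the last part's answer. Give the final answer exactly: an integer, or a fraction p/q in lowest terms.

1757

Part 1: -5*(-7)^3 + 7*(-7)^2 - 6*(-7)^1 + 9 = (1715) + (343) + (42) + (9) = 2109; answer 2109
Part 2: W1 = 2109; r = 2109; squarings mod 1997: 1708^1=1708, 1708^2=1644, 1708^4=795, 1708^8=973, 1708^16=151, 1708^32=834, 1708^64=600, 1708^128=540, 1708^256=38, 1708^512=1444, 1708^1024=268, 1708^2048=1929; 1708^2109 = 1708^1 * 1708^4 * 1708^8 * 1708^16 * 1708^32 * 1708^2048 = 1757 (mod 1997); answer 1757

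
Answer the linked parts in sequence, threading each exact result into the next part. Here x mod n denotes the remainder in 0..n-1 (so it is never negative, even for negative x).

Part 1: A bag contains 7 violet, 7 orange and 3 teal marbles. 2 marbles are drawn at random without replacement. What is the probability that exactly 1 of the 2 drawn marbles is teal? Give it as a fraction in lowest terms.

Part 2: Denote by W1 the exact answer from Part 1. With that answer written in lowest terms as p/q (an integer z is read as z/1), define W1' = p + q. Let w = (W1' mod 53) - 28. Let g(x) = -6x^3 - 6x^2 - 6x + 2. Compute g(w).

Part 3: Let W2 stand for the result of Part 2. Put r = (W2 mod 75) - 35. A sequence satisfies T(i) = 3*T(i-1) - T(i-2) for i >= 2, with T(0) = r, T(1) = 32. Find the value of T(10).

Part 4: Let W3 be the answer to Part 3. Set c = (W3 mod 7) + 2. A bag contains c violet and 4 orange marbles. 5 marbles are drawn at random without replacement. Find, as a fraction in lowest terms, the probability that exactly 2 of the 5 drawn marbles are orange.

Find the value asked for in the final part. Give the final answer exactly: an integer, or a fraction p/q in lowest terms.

10/21

Part 1: total draws C(17,2) = 136; favorable C(3,1)*C(14,1) = 42; P = 21/68; answer 21/68
Part 2: W1 = 21/68; threaded value p + q = 89; w = 8; -6*(8)^3 - 6*(8)^2 - 6*(8)^1 + 2 = (-3072) + (-384) + (-48) + (2) = -3502; answer -3502
Part 3: W2 = -3502; r = -12; T(2) = 3*(32) - 1*(-12) = 108; iterating: T(2)=108, T(3)=292, T(4)=768, T(5)=2012, T(6)=5268, T(7)=13792, T(8)=36108, T(9)=94532, T(10)=247488; answer 247488
Part 4: W3 = 247488; c = 5; total draws C(9,5) = 126; favorable C(4,2)*C(5,3) = 60; P = 10/21; answer 10/21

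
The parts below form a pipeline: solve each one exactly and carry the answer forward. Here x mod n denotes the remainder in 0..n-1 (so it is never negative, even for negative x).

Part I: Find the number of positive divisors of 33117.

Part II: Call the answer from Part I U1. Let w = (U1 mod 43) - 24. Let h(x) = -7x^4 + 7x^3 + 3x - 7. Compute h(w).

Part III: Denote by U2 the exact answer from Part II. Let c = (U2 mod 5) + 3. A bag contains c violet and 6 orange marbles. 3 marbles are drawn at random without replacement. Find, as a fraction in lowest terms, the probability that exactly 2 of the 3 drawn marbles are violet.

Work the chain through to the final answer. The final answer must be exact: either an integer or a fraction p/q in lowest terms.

Part I: 33117 = 3 * 7 * 19 * 83; number of divisors = (1+1) * (1+1) * (1+1) * (1+1) = 16; answer 16
Part II: U1 = 16; w = -8; -7*(-8)^4 + 7*(-8)^3 + 3*(-8)^1 - 7 = (-28672) + (-3584) + (-24) + (-7) = -32287; answer -32287
Part III: U2 = -32287; c = 6; total draws C(12,3) = 220; favorable C(6,2)*C(6,1) = 90; P = 9/22; answer 9/22

9/22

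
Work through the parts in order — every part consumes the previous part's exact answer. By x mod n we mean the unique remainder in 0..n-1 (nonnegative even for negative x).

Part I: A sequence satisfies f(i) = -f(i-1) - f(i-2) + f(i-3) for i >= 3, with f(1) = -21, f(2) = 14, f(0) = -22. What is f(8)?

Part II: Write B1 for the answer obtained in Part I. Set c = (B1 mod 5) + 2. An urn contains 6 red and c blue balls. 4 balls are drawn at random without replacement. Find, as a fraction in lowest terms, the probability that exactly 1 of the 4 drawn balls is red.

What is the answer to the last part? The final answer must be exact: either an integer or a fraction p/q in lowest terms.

2/11

Part I: f(3) = -1*(14) - 1*(-21) + 1*(-22) = -15; iterating: f(3)=-15, f(4)=-20, f(5)=49, f(6)=-44, f(7)=-25, f(8)=118; answer 118
Part II: B1 = 118; c = 5; total draws C(11,4) = 330; favorable C(6,1)*C(5,3) = 60; P = 2/11; answer 2/11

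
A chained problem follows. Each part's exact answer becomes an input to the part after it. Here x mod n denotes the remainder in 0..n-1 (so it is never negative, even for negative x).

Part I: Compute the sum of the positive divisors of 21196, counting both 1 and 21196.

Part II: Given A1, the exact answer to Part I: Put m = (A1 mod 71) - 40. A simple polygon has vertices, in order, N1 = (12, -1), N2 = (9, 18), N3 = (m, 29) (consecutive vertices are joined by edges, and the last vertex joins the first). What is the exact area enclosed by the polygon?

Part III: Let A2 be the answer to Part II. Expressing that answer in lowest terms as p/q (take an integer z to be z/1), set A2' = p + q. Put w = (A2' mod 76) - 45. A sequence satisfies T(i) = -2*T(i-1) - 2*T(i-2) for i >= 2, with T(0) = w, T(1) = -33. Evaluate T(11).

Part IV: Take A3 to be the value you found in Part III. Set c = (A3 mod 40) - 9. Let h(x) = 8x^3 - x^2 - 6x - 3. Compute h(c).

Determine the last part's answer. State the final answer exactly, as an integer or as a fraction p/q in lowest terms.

26682

Part I: 21196 = 2^2 * 7 * 757; sigma = (1 + 2 + 4) * (1 + 7) * (1 + 757) = 7 * 8 * 758 = 42448; answer 42448
Part II: A1 = 42448; m = 21; cross terms: (12*18 - 9*-1)=225, (9*29 - 21*18)=-117, (21*-1 - 12*29)=-369; twice the area = |-261| = 261; area = 261/2; answer 261/2
Part III: A2 = 261/2; threaded value p + q = 263; w = -10; T(2) = -2*(-33) - 2*(-10) = 86; iterating: T(2)=86, T(3)=-106, T(4)=40, T(5)=132, T(6)=-344, T(7)=424, T(8)=-160, T(9)=-528, T(10)=1376, T(11)=-1696; answer -1696
Part IV: A3 = -1696; c = 15; 8*(15)^3 - 1*(15)^2 - 6*(15)^1 - 3 = (27000) + (-225) + (-90) + (-3) = 26682; answer 26682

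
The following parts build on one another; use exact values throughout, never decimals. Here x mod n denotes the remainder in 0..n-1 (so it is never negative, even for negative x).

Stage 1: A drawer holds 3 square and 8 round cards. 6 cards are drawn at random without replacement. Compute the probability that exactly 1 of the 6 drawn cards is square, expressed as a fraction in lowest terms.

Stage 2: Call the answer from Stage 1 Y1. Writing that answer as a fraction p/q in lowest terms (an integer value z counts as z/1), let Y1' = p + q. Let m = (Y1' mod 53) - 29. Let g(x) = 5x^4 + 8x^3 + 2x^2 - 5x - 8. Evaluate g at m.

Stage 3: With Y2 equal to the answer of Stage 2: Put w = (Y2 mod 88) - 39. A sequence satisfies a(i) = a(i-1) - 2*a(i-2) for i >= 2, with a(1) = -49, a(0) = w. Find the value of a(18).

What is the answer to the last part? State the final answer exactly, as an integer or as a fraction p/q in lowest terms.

-3623

Stage 1: total draws C(11,6) = 462; favorable C(3,1)*C(8,5) = 168; P = 4/11; answer 4/11
Stage 2: Y1 = 4/11; threaded value p + q = 15; m = -14; 5*(-14)^4 + 8*(-14)^3 + 2*(-14)^2 - 5*(-14)^1 - 8 = (192080) + (-21952) + (392) + (70) + (-8) = 170582; answer 170582
Stage 3: Y2 = 170582; w = -1; a(2) = 1*(-49) - 2*(-1) = -47; iterating: a(2)=-47, a(3)=51, a(4)=145, a(5)=43, a(6)=-247, a(7)=-333, a(8)=161, a(9)=827, a(10)=505, a(11)=-1149, a(12)=-2159, a(13)=139, a(14)=4457, a(15)=4179, a(16)=-4735, a(17)=-13093, a(18)=-3623; answer -3623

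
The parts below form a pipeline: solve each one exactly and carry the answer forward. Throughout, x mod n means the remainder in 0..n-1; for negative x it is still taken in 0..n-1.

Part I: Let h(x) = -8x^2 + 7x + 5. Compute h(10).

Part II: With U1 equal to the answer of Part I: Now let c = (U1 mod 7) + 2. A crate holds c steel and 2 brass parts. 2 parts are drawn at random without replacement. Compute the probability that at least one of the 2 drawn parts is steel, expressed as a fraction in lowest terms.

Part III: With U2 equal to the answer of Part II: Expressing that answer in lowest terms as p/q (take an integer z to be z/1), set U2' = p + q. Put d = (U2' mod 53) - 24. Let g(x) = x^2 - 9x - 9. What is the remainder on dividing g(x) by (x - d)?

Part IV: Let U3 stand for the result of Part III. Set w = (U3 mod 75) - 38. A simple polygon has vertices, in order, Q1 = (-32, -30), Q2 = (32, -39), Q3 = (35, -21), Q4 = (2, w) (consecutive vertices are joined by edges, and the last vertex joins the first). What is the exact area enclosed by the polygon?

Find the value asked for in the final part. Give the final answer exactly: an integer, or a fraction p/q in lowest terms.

3821/2

Part I: -8*(10)^2 + 7*(10)^1 + 5 = (-800) + (70) + (5) = -725; answer -725
Part II: U1 = -725; c = 5; total draws C(7,2) = 21; complement C(2,2) = 1; favorable 21 - 1 = 20; P = 20/21; answer 20/21
Part III: U2 = 20/21; threaded value p + q = 41; d = 17; remainder = value at the root: 1*(17)^2 - 9*(17)^1 - 9 = (289) + (-153) + (-9) = 127; answer 127
Part IV: U3 = 127; w = 14; cross terms: (-32*-39 - 32*-30)=2208, (32*-21 - 35*-39)=693, (35*14 - 2*-21)=532, (2*-30 - -32*14)=388; twice the area = |3821| = 3821; area = 3821/2; answer 3821/2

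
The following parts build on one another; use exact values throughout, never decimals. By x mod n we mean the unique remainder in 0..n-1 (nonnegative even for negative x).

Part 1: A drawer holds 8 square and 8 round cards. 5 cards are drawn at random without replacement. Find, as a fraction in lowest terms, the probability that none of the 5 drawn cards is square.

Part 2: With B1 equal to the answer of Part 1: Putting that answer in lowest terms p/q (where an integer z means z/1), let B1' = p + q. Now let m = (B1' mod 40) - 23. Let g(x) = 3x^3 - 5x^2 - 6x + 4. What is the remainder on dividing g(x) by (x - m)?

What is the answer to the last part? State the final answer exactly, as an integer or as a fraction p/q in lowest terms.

10916

Part 1: total draws C(16,5) = 4368; favorable C(8,5) = 56; P = 1/78; answer 1/78
Part 2: B1 = 1/78; threaded value p + q = 79; m = 16; remainder = value at the root: 3*(16)^3 - 5*(16)^2 - 6*(16)^1 + 4 = (12288) + (-1280) + (-96) + (4) = 10916; answer 10916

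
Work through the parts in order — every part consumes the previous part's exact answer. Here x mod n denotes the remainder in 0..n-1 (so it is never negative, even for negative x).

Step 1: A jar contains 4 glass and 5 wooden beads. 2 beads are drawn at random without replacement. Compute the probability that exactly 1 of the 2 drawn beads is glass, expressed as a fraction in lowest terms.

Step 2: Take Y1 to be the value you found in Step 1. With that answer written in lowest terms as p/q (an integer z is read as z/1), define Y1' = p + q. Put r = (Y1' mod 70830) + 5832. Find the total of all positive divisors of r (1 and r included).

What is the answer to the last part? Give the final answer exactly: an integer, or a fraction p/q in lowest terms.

Step 1: total draws C(9,2) = 36; favorable C(4,1)*C(5,1) = 20; P = 5/9; answer 5/9
Step 2: Y1 = 5/9; threaded value p + q = 14; r = 5846; 5846 = 2 * 37 * 79; sigma = (1 + 2) * (1 + 37) * (1 + 79) = 3 * 38 * 80 = 9120; answer 9120

9120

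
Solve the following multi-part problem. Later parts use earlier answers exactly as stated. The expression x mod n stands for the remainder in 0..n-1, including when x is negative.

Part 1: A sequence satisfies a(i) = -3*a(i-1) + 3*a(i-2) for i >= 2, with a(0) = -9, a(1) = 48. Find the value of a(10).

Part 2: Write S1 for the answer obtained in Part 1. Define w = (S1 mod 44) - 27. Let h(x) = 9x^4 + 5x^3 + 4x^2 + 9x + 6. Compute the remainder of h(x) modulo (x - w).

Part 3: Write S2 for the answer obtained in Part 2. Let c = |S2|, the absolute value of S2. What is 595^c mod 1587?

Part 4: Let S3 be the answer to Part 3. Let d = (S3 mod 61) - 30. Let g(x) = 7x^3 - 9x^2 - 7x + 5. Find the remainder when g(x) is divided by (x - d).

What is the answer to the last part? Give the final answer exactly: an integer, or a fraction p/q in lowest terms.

Part 1: a(2) = -3*(48) + 3*(-9) = -171; iterating: a(2)=-171, a(3)=657, a(4)=-2484, a(5)=9423, a(6)=-35721, a(7)=135432, a(8)=-513459, a(9)=1946673, a(10)=-7380396; answer -7380396
Part 2: S1 = -7380396; w = 5; remainder = value at the root: 9*(5)^4 + 5*(5)^3 + 4*(5)^2 + 9*(5)^1 + 6 = (5625) + (625) + (100) + (45) + (6) = 6401; answer 6401
Part 3: S2 = 6401; c = 6401; squarings mod 1587: 595^1=595, 595^2=124, 595^4=1093, 595^8=1225, 595^16=910, 595^32=1273, 595^64=202, 595^128=1129, 595^256=280, 595^512=637, 595^1024=1084, 595^2048=676, 595^4096=1507; 595^6401 = 595^1 * 595^256 * 595^2048 * 595^4096 = 1096 (mod 1587); answer 1096
Part 4: S3 = 1096; d = 29; remainder = value at the root: 7*(29)^3 - 9*(29)^2 - 7*(29)^1 + 5 = (170723) + (-7569) + (-203) + (5) = 162956; answer 162956

162956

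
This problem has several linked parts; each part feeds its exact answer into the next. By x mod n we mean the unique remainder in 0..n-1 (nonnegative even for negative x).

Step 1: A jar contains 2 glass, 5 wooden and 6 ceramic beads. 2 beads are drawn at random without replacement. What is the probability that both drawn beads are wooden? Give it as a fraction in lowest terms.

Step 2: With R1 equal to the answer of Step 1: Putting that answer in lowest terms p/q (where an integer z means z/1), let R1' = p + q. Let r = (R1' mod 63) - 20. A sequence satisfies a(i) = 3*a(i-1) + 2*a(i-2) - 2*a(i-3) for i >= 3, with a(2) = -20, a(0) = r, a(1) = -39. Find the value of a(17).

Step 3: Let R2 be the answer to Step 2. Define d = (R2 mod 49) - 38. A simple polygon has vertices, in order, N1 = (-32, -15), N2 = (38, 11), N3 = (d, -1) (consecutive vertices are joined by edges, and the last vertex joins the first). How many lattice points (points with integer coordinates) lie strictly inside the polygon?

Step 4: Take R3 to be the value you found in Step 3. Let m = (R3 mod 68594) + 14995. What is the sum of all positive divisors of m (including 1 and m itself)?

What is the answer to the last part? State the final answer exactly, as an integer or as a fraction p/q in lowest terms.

Step 1: total draws C(13,2) = 78; favorable C(5,2) = 10; P = 5/39; answer 5/39
Step 2: R1 = 5/39; threaded value p + q = 44; r = 24; a(3) = 3*(-20) + 2*(-39) - 2*(24) = -186; iterating: a(3)=-186, a(4)=-520, a(5)=-1892, a(6)=-6344, a(7)=-21776, a(8)=-74232, a(9)=-253560, a(10)=-865592, a(11)=-2955432, a(12)=-10090360, a(13)=-34450760, a(14)=-117622136, a(15)=-401587208, a(16)=-1371104376, a(17)=-4681243272; answer -4681243272
Step 3: R2 = -4681243272; d = -37; cross terms: (-32*11 - 38*-15)=218, (38*-1 - -37*11)=369, (-37*-15 - -32*-1)=523; twice the area = |1110| = 1110; area = 555; boundary points = 2 + 3 + 1 = 6; strictly interior points = area - boundary/2 + 1 = 553; answer 553
Step 4: R3 = 553; m = 15548; 15548 = 2^2 * 13^2 * 23; sigma = (1 + 2 + 4) * (1 + 13 + 169) * (1 + 23) = 7 * 183 * 24 = 30744; answer 30744

30744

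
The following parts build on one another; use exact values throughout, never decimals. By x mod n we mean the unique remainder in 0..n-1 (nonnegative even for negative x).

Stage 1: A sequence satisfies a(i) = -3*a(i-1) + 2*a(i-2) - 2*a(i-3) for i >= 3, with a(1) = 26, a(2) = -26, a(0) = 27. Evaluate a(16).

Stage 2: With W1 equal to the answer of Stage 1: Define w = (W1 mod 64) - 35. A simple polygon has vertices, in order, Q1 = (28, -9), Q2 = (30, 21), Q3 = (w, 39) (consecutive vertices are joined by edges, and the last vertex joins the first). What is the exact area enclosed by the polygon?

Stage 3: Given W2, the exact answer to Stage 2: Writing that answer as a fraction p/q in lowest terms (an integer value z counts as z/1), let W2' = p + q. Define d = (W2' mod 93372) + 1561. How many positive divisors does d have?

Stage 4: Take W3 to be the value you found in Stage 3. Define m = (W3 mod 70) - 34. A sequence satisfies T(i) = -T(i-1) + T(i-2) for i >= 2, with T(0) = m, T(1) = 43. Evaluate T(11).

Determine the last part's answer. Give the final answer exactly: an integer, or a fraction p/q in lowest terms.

5477

Stage 1: a(3) = -3*(-26) + 2*(26) - 2*(27) = 76; iterating: a(3)=76, a(4)=-332, a(5)=1200, a(6)=-4416, a(7)=16312, a(8)=-60168, a(9)=221960, a(10)=-818840, a(11)=3020776, a(12)=-11143928, a(13)=41111016, a(14)=-151662456, a(15)=559497256, a(16)=-2064038712; answer -2064038712
Stage 2: W1 = -2064038712; w = -27; cross terms: (28*21 - 30*-9)=858, (30*39 - -27*21)=1737, (-27*-9 - 28*39)=-849; twice the area = |1746| = 1746; area = 873; answer 873
Stage 3: W2 = 873; threaded value p + q = 874; d = 2435; 2435 = 5 * 487; number of divisors = (1+1) * (1+1) = 4; answer 4
Stage 4: W3 = 4; m = -30; T(2) = -1*(43) + 1*(-30) = -73; iterating: T(2)=-73, T(3)=116, T(4)=-189, T(5)=305, T(6)=-494, T(7)=799, T(8)=-1293, T(9)=2092, T(10)=-3385, T(11)=5477; answer 5477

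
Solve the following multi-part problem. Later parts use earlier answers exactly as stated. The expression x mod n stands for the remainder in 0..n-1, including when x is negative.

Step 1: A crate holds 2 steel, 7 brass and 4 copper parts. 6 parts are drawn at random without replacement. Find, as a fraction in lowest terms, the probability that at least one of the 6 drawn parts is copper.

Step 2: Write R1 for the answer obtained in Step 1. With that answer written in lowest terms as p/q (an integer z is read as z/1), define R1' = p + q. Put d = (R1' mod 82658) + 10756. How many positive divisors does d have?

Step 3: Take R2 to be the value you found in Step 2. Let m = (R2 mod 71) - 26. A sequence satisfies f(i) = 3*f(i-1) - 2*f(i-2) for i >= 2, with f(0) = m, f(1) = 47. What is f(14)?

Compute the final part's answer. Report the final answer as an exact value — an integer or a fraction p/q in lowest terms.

1130405

Step 1: total draws C(13,6) = 1716; complement C(9,6) = 84; favorable 1716 - 84 = 1632; P = 136/143; answer 136/143
Step 2: R1 = 136/143; threaded value p + q = 279; d = 11035; 11035 = 5 * 2207; number of divisors = (1+1) * (1+1) = 4; answer 4
Step 3: R2 = 4; m = -22; f(2) = 3*(47) - 2*(-22) = 185; iterating: f(2)=185, f(3)=461, f(4)=1013, f(5)=2117, f(6)=4325, f(7)=8741, f(8)=17573, f(9)=35237, f(10)=70565, f(11)=141221, f(12)=282533, f(13)=565157, f(14)=1130405; answer 1130405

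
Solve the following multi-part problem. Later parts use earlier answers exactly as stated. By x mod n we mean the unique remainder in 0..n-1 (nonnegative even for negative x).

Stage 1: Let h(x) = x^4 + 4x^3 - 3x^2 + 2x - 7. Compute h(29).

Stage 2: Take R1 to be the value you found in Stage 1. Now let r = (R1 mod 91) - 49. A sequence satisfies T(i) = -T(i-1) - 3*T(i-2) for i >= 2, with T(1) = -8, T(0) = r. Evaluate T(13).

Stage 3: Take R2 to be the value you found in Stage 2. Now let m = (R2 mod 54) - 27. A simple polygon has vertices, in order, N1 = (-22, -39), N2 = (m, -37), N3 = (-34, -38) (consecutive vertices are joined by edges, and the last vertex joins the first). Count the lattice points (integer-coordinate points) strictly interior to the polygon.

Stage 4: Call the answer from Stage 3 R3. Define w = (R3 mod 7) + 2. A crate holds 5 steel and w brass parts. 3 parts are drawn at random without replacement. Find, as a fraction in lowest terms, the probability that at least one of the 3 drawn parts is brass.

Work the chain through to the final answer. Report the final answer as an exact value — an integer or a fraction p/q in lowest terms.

Stage 1: 1*(29)^4 + 4*(29)^3 - 3*(29)^2 + 2*(29)^1 - 7 = (707281) + (97556) + (-2523) + (58) + (-7) = 802365; answer 802365
Stage 2: R1 = 802365; r = -31; T(2) = -1*(-8) - 3*(-31) = 101; iterating: T(2)=101, T(3)=-77, T(4)=-226, T(5)=457, T(6)=221, T(7)=-1592, T(8)=929, T(9)=3847, T(10)=-6634, T(11)=-4907, T(12)=24809, T(13)=-10088; answer -10088
Stage 3: R2 = -10088; m = -17; cross terms: (-22*-37 - -17*-39)=151, (-17*-38 - -34*-37)=-612, (-34*-39 - -22*-38)=490; twice the area = |29| = 29; area = 29/2; boundary points = 1 + 1 + 1 = 3; strictly interior points = area - boundary/2 + 1 = 14; answer 14
Stage 4: R3 = 14; w = 2; total draws C(7,3) = 35; complement C(5,3) = 10; favorable 35 - 10 = 25; P = 5/7; answer 5/7

5/7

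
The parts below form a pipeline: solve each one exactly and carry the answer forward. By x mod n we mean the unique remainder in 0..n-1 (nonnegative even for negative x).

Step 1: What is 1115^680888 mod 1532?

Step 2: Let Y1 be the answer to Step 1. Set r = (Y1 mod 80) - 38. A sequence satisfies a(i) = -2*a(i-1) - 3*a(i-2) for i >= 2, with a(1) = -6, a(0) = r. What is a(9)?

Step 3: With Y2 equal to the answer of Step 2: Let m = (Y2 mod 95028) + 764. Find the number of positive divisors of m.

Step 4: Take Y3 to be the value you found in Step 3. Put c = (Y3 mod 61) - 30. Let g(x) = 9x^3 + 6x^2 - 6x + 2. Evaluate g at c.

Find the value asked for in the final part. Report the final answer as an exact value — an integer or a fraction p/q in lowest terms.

-92794

Step 1: squarings mod 1532: 1115^1=1115, 1115^2=773, 1115^4=49, 1115^8=869, 1115^16=1417, 1115^32=969, 1115^64=1377, 1115^128=1045, 1115^256=1241, 1115^512=421, 1115^1024=1061, 1115^2048=1233, 1115^4096=545, 1115^8192=1349, 1115^16384=1317, 1115^32768=265, 1115^65536=1285, 1115^131072=1261, 1115^262144=1437, 1115^524288=1365; 1115^680888 = 1115^8 * 1115^16 * 1115^32 * 1115^128 * 1115^256 * 1115^512 * 1115^8192 * 1115^16384 * 1115^131072 * 1115^524288 = 761 (mod 1532); answer 761
Step 2: Y1 = 761; r = 3; a(2) = -2*(-6) - 3*(3) = 3; iterating: a(2)=3, a(3)=12, a(4)=-33, a(5)=30, a(6)=39, a(7)=-168, a(8)=219, a(9)=66; answer 66
Step 3: Y2 = 66; m = 830; 830 = 2 * 5 * 83; number of divisors = (1+1) * (1+1) * (1+1) = 8; answer 8
Step 4: Y3 = 8; c = -22; 9*(-22)^3 + 6*(-22)^2 - 6*(-22)^1 + 2 = (-95832) + (2904) + (132) + (2) = -92794; answer -92794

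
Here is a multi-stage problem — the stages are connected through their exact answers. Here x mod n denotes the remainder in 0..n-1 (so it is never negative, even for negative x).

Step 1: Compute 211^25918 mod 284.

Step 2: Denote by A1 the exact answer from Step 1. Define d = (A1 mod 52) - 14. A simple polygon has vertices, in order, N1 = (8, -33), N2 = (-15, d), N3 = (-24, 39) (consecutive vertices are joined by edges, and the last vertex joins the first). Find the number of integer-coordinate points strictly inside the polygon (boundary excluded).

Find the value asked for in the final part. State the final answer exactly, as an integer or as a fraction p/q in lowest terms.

244

Step 1: squarings mod 284: 211^1=211, 211^2=217, 211^4=229, 211^8=185, 211^16=145, 211^32=9, 211^64=81, 211^128=29, 211^256=273, 211^512=121, 211^1024=157, 211^2048=225, 211^4096=73, 211^8192=217, 211^16384=229; 211^25918 = 211^2 * 211^4 * 211^8 * 211^16 * 211^32 * 211^256 * 211^1024 * 211^8192 * 211^16384 = 225 (mod 284); answer 225
Step 2: A1 = 225; d = 3; cross terms: (8*3 - -15*-33)=-471, (-15*39 - -24*3)=-513, (-24*-33 - 8*39)=480; twice the area = |-504| = 504; area = 252; boundary points = 1 + 9 + 8 = 18; strictly interior points = area - boundary/2 + 1 = 244; answer 244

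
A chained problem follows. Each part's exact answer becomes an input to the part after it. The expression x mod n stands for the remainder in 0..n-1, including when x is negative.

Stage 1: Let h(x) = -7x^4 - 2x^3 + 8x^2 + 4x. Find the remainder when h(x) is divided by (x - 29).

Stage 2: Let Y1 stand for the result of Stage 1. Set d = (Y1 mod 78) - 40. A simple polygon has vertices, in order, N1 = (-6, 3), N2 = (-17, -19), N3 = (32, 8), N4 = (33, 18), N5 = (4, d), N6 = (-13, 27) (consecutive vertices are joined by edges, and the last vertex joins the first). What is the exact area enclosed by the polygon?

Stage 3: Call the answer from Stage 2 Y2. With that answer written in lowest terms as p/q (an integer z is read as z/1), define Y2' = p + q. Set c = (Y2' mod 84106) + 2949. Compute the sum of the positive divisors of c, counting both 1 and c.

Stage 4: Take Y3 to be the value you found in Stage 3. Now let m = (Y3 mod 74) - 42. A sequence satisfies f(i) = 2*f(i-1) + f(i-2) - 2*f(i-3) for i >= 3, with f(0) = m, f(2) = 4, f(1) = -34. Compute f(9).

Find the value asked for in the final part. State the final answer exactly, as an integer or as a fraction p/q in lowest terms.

-2414

Stage 1: remainder = value at the root: -7*(29)^4 - 2*(29)^3 + 8*(29)^2 + 4*(29)^1 = (-4950967) + (-48778) + (6728) + (116) = -4992901; answer -4992901
Stage 2: Y1 = -4992901; d = -5; cross terms: (-6*-19 - -17*3)=165, (-17*8 - 32*-19)=472, (32*18 - 33*8)=312, (33*-5 - 4*18)=-237, (4*27 - -13*-5)=43, (-13*3 - -6*27)=123; twice the area = |878| = 878; area = 439; answer 439
Stage 3: Y2 = 439; threaded value p + q = 440; c = 3389; 3389 is prime, so its only divisors are 1 and 3389; sigma = 1 + 3389 = 3390; answer 3390
Stage 4: Y3 = 3390; m = 18; f(3) = 2*(4) + 1*(-34) - 2*(18) = -62; iterating: f(3)=-62, f(4)=-52, f(5)=-174, f(6)=-276, f(7)=-622, f(8)=-1172, f(9)=-2414; answer -2414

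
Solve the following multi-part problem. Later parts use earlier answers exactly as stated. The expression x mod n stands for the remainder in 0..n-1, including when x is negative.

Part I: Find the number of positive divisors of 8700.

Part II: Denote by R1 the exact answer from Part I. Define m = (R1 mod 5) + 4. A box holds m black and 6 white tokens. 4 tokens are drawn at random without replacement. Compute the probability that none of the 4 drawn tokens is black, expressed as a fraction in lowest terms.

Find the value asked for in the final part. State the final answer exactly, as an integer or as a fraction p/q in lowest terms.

Part I: 8700 = 2^2 * 3 * 5^2 * 29; number of divisors = (2+1) * (1+1) * (2+1) * (1+1) = 36; answer 36
Part II: R1 = 36; m = 5; total draws C(11,4) = 330; favorable C(6,4) = 15; P = 1/22; answer 1/22

1/22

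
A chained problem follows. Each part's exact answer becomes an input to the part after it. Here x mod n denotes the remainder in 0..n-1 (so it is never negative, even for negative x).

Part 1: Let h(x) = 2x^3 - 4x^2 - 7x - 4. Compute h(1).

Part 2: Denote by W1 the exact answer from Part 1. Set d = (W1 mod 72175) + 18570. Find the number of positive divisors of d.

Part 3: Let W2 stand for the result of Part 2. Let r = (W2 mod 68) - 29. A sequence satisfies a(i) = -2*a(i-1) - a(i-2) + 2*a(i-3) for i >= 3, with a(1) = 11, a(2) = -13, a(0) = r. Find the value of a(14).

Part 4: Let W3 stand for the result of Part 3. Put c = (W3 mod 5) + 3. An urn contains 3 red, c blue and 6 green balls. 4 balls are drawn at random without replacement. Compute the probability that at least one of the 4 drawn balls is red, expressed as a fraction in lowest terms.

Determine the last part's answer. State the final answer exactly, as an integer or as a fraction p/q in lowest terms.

101/143

Part 1: 2*(1)^3 - 4*(1)^2 - 7*(1)^1 - 4 = (2) + (-4) + (-7) + (-4) = -13; answer -13
Part 2: W1 = -13; d = 90732; 90732 = 2^2 * 3 * 7561; number of divisors = (2+1) * (1+1) * (1+1) = 12; answer 12
Part 3: W2 = 12; r = -17; a(3) = -2*(-13) - 1*(11) + 2*(-17) = -19; iterating: a(3)=-19, a(4)=73, a(5)=-153, a(6)=195, a(7)=-91, a(8)=-319, a(9)=1119, a(10)=-2101, a(11)=2445, a(12)=-551, a(13)=-5545, a(14)=16531; answer 16531
Part 4: W3 = 16531; c = 4; total draws C(13,4) = 715; complement C(10,4) = 210; favorable 715 - 210 = 505; P = 101/143; answer 101/143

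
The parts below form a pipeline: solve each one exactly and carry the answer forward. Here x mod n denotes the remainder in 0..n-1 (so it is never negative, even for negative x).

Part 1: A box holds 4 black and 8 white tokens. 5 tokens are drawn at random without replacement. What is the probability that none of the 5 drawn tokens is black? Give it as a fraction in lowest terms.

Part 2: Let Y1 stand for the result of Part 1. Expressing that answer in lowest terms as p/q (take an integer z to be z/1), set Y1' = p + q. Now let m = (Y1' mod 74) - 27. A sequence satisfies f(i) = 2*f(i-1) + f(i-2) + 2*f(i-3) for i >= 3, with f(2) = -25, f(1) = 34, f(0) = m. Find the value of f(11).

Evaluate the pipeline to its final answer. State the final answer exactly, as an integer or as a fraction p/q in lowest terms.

5722

Part 1: total draws C(12,5) = 792; favorable C(8,5) = 56; P = 7/99; answer 7/99
Part 2: Y1 = 7/99; threaded value p + q = 106; m = 5; f(3) = 2*(-25) + 1*(34) + 2*(5) = -6; iterating: f(3)=-6, f(4)=31, f(5)=6, f(6)=31, f(7)=130, f(8)=303, f(9)=798, f(10)=2159, f(11)=5722; answer 5722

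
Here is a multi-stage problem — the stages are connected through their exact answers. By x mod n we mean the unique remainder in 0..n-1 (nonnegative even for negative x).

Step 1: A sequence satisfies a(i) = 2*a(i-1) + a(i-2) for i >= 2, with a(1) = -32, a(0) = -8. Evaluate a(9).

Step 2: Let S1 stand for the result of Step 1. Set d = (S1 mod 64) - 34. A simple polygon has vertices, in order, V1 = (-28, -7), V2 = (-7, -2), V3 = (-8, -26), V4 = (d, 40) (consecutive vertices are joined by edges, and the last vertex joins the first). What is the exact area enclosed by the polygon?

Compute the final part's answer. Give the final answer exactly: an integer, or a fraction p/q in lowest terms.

935/2

Step 1: a(2) = 2*(-32) + 1*(-8) = -72; iterating: a(2)=-72, a(3)=-176, a(4)=-424, a(5)=-1024, a(6)=-2472, a(7)=-5968, a(8)=-14408, a(9)=-34784; answer -34784
Step 2: S1 = -34784; d = -2; cross terms: (-28*-2 - -7*-7)=7, (-7*-26 - -8*-2)=166, (-8*40 - -2*-26)=-372, (-2*-7 - -28*40)=1134; twice the area = |935| = 935; area = 935/2; answer 935/2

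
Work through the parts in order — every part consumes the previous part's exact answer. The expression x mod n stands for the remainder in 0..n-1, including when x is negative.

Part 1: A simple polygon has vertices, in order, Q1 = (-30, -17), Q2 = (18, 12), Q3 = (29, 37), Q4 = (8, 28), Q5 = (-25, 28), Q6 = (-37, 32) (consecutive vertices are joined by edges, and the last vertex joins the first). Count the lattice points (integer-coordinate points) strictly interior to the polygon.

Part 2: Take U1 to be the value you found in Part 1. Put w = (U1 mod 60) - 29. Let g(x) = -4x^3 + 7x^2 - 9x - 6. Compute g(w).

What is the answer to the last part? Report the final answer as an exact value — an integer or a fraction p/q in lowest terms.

Part 1: cross terms: (-30*12 - 18*-17)=-54, (18*37 - 29*12)=318, (29*28 - 8*37)=516, (8*28 - -25*28)=924, (-25*32 - -37*28)=236, (-37*-17 - -30*32)=1589; twice the area = |3529| = 3529; area = 3529/2; boundary points = 1 + 1 + 3 + 33 + 4 + 7 = 49; strictly interior points = area - boundary/2 + 1 = 1741; answer 1741
Part 2: U1 = 1741; w = -28; -4*(-28)^3 + 7*(-28)^2 - 9*(-28)^1 - 6 = (87808) + (5488) + (252) + (-6) = 93542; answer 93542

93542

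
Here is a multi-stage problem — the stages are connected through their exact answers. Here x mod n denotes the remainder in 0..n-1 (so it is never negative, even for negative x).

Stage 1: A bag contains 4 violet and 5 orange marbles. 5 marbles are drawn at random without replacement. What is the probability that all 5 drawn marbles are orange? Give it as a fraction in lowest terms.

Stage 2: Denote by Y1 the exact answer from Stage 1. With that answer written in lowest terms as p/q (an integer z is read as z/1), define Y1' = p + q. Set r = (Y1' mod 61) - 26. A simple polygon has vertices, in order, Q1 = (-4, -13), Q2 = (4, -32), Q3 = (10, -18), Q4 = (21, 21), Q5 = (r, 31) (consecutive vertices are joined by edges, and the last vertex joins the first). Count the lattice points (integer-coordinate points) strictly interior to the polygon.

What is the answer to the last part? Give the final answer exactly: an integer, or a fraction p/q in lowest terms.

Stage 1: total draws C(9,5) = 126; favorable C(5,5) = 1; P = 1/126; answer 1/126
Stage 2: Y1 = 1/126; threaded value p + q = 127; r = -21; cross terms: (-4*-32 - 4*-13)=180, (4*-18 - 10*-32)=248, (10*21 - 21*-18)=588, (21*31 - -21*21)=1092, (-21*-13 - -4*31)=397; twice the area = |2505| = 2505; area = 2505/2; boundary points = 1 + 2 + 1 + 2 + 1 = 7; strictly interior points = area - boundary/2 + 1 = 1250; answer 1250

1250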